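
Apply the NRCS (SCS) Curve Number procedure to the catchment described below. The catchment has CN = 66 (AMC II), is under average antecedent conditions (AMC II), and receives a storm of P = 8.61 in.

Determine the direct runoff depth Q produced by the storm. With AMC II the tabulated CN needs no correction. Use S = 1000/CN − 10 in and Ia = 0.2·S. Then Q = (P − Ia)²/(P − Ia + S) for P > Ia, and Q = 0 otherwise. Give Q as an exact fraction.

Q = 625650169/138642900 in ≈ 4.513 in

Average conditions: CN = 66 (no AMC adjustment).
Max retention: S = 1000/66 − 10 = 170/33 in (≈ 5.152 in)
Ia = 0.2S: 0.2·5.152 = 1.030 in (exactly 34/33)
Excess rainfall: 8.610 − 1.030 = 7.580 in; P > Ia so Q > 0
Runoff Q = (P−Ia)²/(P−Ia+S) = (7.580)²/(7.580+5.152) = 625650169/138642900 ≈ 4.513 in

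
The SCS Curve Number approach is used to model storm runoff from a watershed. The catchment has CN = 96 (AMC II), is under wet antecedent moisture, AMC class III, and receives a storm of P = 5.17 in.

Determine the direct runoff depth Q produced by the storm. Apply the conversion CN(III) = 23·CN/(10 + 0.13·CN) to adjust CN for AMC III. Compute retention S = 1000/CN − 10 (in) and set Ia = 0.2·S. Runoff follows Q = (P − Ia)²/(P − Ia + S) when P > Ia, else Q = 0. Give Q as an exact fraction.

Wet (AMC III): CN(III) = 23·96/(10 + 0.13·96) = 2208/(562/25) = 27600/281 ≈ 98.221
Retention S: 1000/CN − 10 with CN=98.221 → S = 25/138 ≈ 0.181 in
Initial abstraction Ia = S/5 = (25/138)/5 = 5/138 ≈ 0.036 in
Since P=5.170 > Ia=0.036: effective rainfall P−Ia = 35423/6900 in
Runoff Q = (P−Ia)²/(P−Ia+S) = (5.134)²/(5.134+0.181) = 1254788929/253043700 ≈ 4.959 in

Q = 1254788929/253043700 in ≈ 4.959 in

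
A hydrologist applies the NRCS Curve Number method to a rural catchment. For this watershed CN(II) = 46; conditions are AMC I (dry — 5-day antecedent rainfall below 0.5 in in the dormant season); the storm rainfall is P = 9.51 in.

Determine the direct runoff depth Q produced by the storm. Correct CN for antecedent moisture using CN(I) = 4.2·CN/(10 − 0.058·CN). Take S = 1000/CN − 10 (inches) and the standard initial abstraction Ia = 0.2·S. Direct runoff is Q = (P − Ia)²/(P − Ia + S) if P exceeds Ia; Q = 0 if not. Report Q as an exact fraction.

Q = 1327666107/2753695700 in ≈ 0.482 in

CN(I) from CN(II)=46: (4.2·46)/(10 − 0.058·46) = 16100/611 ≈ 26.350
S = 1000/(16100/611) − 10 = 4500/161 in ≈ 27.950 in
Initial abstraction Ia = S/5 = (4500/161)/5 = 900/161 ≈ 5.590 in
Since P=9.510 > Ia=5.590: effective rainfall P−Ia = 63111/16100 in
Q = (63111/16100)²/((63111/16100) + 4500/161) = (3982998321/259210000)/(513111/16100) = 1327666107/2753695700 in ≈ 0.482 in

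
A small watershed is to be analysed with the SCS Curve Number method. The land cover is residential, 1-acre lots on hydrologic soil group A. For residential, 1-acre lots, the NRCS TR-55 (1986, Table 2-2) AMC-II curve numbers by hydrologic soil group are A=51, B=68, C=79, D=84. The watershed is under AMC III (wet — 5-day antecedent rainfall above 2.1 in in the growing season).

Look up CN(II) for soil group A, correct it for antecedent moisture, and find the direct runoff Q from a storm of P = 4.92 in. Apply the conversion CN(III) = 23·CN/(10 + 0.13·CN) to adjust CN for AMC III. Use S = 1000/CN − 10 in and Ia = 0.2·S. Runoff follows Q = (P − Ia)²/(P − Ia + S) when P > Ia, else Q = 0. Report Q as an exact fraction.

Q = 14347008841/7104831675 in ≈ 2.019 in

NRCS table: residential, 1-acre lots, soil group A → CN(II) = 51
Adjust CN=51 to AMC III: 23·51/(10 + 0.13·51) → 1173 ÷ (1663/100) = 117300/1663 ≈ 70.535
Max retention: S = 1000/(117300/1663) − 10 = 4900/1173 in (≈ 4.177 in)
Ia = 0.2·(4900/1173) = 980/1173 in ≈ 0.835 in
P − Ia = 4.920 − 0.835 = 119779/29325 ≈ 4.085 in (> 0, runoff occurs)
Runoff Q = (P−Ia)²/(P−Ia+S) = (4.085)²/(4.085+4.177) = 14347008841/7104831675 ≈ 2.019 in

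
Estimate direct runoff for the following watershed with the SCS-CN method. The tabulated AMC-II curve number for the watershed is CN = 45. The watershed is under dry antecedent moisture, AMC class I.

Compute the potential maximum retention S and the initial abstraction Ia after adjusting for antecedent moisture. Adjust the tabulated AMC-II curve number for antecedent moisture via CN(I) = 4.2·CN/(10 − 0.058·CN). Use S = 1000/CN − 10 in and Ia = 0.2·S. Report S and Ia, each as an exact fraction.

S = 5500/189 in ≈ 29.101 in; Ia = 1100/189 in ≈ 5.820 in

Dry (AMC I): CN(I) = 4.2·45/(10 − 0.058·45) = 189/(739/100) = 18900/739 ≈ 25.575
Retention S: 1000/CN − 10 with CN=25.575 → S = 5500/189 ≈ 29.101 in
Ia = 0.2·(5500/189) = 1100/189 in ≈ 5.820 in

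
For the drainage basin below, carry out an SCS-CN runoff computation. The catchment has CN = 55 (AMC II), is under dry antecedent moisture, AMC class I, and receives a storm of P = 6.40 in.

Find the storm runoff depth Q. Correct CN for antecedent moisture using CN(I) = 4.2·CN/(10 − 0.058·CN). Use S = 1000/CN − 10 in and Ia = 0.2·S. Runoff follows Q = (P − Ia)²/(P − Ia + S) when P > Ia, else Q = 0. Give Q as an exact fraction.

CN(I) from CN(II)=55: (4.2·55)/(10 − 0.058·55) = 7700/227 ≈ 33.921
Retention S: 1000/CN − 10 with CN=33.921 → S = 1500/77 ≈ 19.481 in
Ia = 0.2S: 0.2·19.481 = 3.896 in (exactly 300/77)
Since P=6.400 > Ia=3.896: effective rainfall P−Ia = 964/385 in
Q = (964/385)²/((964/385) + 1500/77) = (929296/148225)/(8464/385) = 58081/203665 in ≈ 0.285 in

Q = 58081/203665 in ≈ 0.285 in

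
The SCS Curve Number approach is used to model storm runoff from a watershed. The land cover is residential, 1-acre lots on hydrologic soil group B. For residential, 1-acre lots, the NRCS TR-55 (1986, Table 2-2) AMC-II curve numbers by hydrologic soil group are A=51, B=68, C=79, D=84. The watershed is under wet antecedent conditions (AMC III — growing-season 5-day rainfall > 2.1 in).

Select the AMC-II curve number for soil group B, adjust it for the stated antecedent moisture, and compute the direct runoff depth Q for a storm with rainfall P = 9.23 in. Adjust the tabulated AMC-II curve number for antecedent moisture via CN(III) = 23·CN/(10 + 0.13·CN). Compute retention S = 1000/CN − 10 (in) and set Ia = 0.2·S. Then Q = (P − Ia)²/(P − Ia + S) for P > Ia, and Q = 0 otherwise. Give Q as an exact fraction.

NRCS table: residential, 1-acre lots, soil group B → CN(II) = 68
Adjust CN=68 to AMC III: 23·68/(10 + 0.13·68) → 1564 ÷ (471/25) = 39100/471 ≈ 83.015
S = 1000/(39100/471) − 10 = 800/391 in ≈ 2.046 in
Ia = 0.2S: 0.2·2.046 = 0.409 in (exactly 160/391)
Excess rainfall: 9.230 − 0.409 = 8.821 in; P > Ia so Q > 0
Q: (344893/39100)² ÷ (424893/39100) = 118951181449/16613316300 in (≈ 7.160 in)

Q = 118951181449/16613316300 in ≈ 7.160 in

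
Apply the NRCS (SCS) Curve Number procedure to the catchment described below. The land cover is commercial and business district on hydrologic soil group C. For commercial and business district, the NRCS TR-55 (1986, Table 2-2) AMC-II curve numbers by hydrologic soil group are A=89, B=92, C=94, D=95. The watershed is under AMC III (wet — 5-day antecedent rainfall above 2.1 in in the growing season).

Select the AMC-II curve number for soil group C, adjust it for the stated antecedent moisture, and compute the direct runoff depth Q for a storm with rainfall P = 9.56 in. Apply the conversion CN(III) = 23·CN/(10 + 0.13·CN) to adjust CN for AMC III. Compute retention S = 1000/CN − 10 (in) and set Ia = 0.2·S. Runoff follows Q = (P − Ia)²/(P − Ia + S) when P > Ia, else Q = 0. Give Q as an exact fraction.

NRCS table: commercial and business district, soil group C → CN(II) = 94
CN(III) from CN(II)=94: (23·94)/(10 + 0.13·94) = 108100/1111 ≈ 97.300
S = 1000/(108100/1111) − 10 = 300/1081 in ≈ 0.278 in
Ia = 0.2S: 0.2·0.278 = 0.056 in (exactly 60/1081)
Excess rainfall: 9.560 − 0.056 = 9.504 in; P > Ia so Q > 0
Runoff Q = (P−Ia)²/(P−Ia+S) = (9.504)²/(9.504+0.278) = 65976545881/7144301975 ≈ 9.235 in

Q = 65976545881/7144301975 in ≈ 9.235 in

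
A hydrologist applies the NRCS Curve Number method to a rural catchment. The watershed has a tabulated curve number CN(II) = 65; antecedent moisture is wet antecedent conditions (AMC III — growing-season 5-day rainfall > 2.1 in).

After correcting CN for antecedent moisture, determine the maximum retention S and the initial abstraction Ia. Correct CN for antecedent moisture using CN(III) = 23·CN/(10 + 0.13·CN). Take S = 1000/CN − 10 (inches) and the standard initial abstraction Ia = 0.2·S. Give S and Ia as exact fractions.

S = 700/299 in ≈ 2.341 in; Ia = 140/299 in ≈ 0.468 in

Adjust CN=65 to AMC III: 23·65/(10 + 0.13·65) → 1495 ÷ (369/20) = 29900/369 ≈ 81.030
Retention S: 1000/CN − 10 with CN=81.030 → S = 700/299 ≈ 2.341 in
Initial abstraction Ia = S/5 = (700/299)/5 = 140/299 ≈ 0.468 in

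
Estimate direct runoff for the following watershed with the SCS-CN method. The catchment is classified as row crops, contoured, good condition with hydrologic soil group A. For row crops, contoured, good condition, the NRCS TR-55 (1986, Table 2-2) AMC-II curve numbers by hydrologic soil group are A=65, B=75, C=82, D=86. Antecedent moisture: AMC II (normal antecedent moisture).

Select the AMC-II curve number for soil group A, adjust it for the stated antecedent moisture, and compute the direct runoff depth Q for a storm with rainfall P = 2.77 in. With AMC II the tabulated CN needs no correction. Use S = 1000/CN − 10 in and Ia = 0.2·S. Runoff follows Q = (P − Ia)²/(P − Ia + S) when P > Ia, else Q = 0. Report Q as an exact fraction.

NRCS table: row crops, contoured, good condition, soil group A → CN(II) = 65
Average conditions: CN = 65 (no AMC adjustment).
S = 1000/65 − 10 = 70/13 in ≈ 5.385 in
Initial abstraction Ia = S/5 = (70/13)/5 = 14/13 ≈ 1.077 in
P − Ia = 2.770 − 1.077 = 2201/1300 ≈ 1.693 in (> 0, runoff occurs)
Q: (2201/1300)² ÷ (9201/1300) = 4844401/11961300 in (≈ 0.405 in)

Q = 4844401/11961300 in ≈ 0.405 in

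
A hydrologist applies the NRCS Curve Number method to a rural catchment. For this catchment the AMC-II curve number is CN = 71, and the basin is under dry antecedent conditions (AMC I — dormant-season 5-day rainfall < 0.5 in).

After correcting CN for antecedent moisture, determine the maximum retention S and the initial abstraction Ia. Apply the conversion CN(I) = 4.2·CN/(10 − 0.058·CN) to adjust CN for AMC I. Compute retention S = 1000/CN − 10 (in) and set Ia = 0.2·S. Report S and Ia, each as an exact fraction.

Dry (AMC I): CN(I) = 4.2·71/(10 − 0.058·71) = (1491/5)/(2941/500) = 149100/2941 ≈ 50.697
S = 1000/(149100/2941) − 10 = 14500/1491 in ≈ 9.725 in
Ia = 0.2·(14500/1491) = 2900/1491 in ≈ 1.945 in

S = 14500/1491 in ≈ 9.725 in; Ia = 2900/1491 in ≈ 1.945 in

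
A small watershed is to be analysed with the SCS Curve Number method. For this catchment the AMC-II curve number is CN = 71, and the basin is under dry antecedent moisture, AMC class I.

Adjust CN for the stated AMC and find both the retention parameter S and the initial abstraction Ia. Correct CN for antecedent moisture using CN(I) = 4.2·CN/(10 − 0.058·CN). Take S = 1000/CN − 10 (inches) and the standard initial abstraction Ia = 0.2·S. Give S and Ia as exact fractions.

Dry (AMC I): CN(I) = 4.2·71/(10 − 0.058·71) = (1491/5)/(2941/500) = 149100/2941 ≈ 50.697
Max retention: S = 1000/(149100/2941) − 10 = 14500/1491 in (≈ 9.725 in)
Ia = 0.2·(14500/1491) = 2900/1491 in ≈ 1.945 in

S = 14500/1491 in ≈ 9.725 in; Ia = 2900/1491 in ≈ 1.945 in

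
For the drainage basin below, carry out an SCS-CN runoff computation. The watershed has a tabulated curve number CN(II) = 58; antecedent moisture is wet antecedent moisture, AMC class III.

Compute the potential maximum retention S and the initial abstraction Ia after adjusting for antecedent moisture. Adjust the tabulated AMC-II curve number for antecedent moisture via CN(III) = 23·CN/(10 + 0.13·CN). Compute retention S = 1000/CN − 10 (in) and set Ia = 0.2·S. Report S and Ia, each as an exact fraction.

Wet (AMC III): CN(III) = 23·58/(10 + 0.13·58) = 1334/(877/50) = 66700/877 ≈ 76.055
Max retention: S = 1000/(66700/877) − 10 = 2100/667 in (≈ 3.148 in)
Initial abstraction Ia = S/5 = (2100/667)/5 = 420/667 ≈ 0.630 in

S = 2100/667 in ≈ 3.148 in; Ia = 420/667 in ≈ 0.630 in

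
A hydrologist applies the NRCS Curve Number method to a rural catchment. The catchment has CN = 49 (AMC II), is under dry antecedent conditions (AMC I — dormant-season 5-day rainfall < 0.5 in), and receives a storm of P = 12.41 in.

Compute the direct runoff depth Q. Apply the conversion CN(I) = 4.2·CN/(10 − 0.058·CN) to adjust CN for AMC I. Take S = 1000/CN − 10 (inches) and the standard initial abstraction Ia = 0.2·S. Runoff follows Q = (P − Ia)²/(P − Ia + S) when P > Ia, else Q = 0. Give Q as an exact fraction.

Dry (AMC I): CN(I) = 4.2·49/(10 − 0.058·49) = (1029/5)/(3579/500) = 34300/1193 ≈ 28.751
Retention S: 1000/CN − 10 with CN=28.751 → S = 8500/343 ≈ 24.781 in
Ia = 0.2S: 0.2·24.781 = 4.956 in (exactly 1700/343)
Excess rainfall: 12.410 − 4.956 = 7.454 in; P > Ia so Q > 0
Runoff Q = (P−Ia)²/(P−Ia+S) = (7.454)²/(7.454+24.781) = 3844915857/2230837700 ≈ 1.724 in

Q = 3844915857/2230837700 in ≈ 1.724 in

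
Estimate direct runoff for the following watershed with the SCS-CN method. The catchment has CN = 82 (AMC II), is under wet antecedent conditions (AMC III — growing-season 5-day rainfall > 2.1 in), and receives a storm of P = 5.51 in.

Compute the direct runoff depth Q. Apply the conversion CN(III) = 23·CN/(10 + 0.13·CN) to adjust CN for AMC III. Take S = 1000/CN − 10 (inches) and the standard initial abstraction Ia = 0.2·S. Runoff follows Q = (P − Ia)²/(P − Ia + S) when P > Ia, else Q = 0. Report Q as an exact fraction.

Wet (AMC III): CN(III) = 23·82/(10 + 0.13·82) = 1886/(1033/50) = 94300/1033 ≈ 91.288
Retention S: 1000/CN − 10 with CN=91.288 → S = 900/943 ≈ 0.954 in
Initial abstraction Ia = S/5 = (900/943)/5 = 180/943 ≈ 0.191 in
Excess rainfall: 5.510 − 0.191 = 5.319 in; P > Ia so Q > 0
Runoff Q = (P−Ia)²/(P−Ia+S) = (5.319)²/(5.319+0.954) = 251595537649/55787219900 ≈ 4.510 in

Q = 251595537649/55787219900 in ≈ 4.510 in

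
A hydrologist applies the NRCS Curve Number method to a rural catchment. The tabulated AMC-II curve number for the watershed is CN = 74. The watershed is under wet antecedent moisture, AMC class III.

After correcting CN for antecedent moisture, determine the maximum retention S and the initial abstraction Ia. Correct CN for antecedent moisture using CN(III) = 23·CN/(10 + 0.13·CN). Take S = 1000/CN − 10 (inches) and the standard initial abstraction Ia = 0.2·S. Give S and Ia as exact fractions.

CN(III) from CN(II)=74: (23·74)/(10 + 0.13·74) = 85100/981 ≈ 86.748
S = 1000/(85100/981) − 10 = 1300/851 in ≈ 1.528 in
Ia = 0.2·(1300/851) = 260/851 in ≈ 0.306 in

S = 1300/851 in ≈ 1.528 in; Ia = 260/851 in ≈ 0.306 in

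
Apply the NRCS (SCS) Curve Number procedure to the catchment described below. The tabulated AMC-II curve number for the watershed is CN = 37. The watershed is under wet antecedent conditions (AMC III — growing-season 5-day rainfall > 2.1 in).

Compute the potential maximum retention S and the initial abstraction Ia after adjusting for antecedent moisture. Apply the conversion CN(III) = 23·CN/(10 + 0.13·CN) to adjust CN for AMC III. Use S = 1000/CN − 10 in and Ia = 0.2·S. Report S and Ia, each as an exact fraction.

Wet (AMC III): CN(III) = 23·37/(10 + 0.13·37) = 851/(1481/100) = 85100/1481 ≈ 57.461
Max retention: S = 1000/(85100/1481) − 10 = 6300/851 in (≈ 7.403 in)
Ia = 0.2·(6300/851) = 1260/851 in ≈ 1.481 in

S = 6300/851 in ≈ 7.403 in; Ia = 1260/851 in ≈ 1.481 in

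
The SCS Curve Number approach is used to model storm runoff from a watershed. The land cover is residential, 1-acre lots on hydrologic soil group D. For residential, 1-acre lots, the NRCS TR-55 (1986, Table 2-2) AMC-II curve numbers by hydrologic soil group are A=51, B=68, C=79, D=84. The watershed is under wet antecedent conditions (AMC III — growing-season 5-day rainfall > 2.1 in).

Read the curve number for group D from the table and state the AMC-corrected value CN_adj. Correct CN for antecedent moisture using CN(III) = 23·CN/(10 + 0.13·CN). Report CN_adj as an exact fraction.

NRCS table: residential, 1-acre lots, soil group D → CN(II) = 84
Wet (AMC III): CN(III) = 23·84/(10 + 0.13·84) = 1932/(523/25) = 48300/523 ≈ 92.352

CN_adj = 48300/523 ≈ 92.352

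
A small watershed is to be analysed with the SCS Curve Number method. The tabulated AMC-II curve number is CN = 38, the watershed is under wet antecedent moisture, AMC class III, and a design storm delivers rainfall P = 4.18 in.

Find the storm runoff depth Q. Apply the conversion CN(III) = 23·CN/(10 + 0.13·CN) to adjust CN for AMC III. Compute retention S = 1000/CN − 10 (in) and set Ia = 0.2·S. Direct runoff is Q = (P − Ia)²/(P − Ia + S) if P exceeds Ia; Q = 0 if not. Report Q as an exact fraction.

CN(III) from CN(II)=38: (23·38)/(10 + 0.13·38) = 43700/747 ≈ 58.501
S = 1000/(43700/747) − 10 = 3100/437 in ≈ 7.094 in
Initial abstraction Ia = S/5 = (3100/437)/5 = 620/437 ≈ 1.419 in
Excess rainfall: 4.180 − 1.419 = 2.761 in; P > Ia so Q > 0
Q: (60333/21850)² ÷ (215333/21850) = 3640070889/4705026050 in (≈ 0.774 in)

Q = 3640070889/4705026050 in ≈ 0.774 in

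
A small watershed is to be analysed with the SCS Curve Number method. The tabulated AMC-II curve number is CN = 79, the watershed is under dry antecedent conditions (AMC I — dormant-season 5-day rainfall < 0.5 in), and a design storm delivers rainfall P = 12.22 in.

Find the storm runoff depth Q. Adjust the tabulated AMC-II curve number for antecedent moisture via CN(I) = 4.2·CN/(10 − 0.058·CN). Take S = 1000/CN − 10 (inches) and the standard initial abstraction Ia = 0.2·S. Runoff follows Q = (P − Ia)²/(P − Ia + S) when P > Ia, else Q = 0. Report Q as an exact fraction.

Q = 1872206361/269662550 in ≈ 6.943 in

Dry (AMC I): CN(I) = 4.2·79/(10 − 0.058·79) = (1659/5)/(2709/500) = 7900/129 ≈ 61.240
Retention S: 1000/CN − 10 with CN=61.240 → S = 500/79 ≈ 6.329 in
Initial abstraction Ia = S/5 = (500/79)/5 = 100/79 ≈ 1.266 in
Since P=12.220 > Ia=1.266: effective rainfall P−Ia = 43269/3950 in
Q = (43269/3950)²/((43269/3950) + 500/79) = (1872206361/15602500)/(68269/3950) = 1872206361/269662550 in ≈ 6.943 in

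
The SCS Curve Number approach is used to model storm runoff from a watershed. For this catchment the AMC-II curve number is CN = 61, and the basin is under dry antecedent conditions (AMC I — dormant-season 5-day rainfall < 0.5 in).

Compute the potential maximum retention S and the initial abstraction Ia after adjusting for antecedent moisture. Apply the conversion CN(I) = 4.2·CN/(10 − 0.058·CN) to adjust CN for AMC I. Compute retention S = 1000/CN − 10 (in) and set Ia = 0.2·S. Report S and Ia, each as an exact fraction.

S = 6500/427 in ≈ 15.222 in; Ia = 1300/427 in ≈ 3.044 in

Dry (AMC I): CN(I) = 4.2·61/(10 − 0.058·61) = (1281/5)/(3231/500) = 42700/1077 ≈ 39.647
Max retention: S = 1000/(42700/1077) − 10 = 6500/427 in (≈ 15.222 in)
Initial abstraction Ia = S/5 = (6500/427)/5 = 1300/427 ≈ 3.044 in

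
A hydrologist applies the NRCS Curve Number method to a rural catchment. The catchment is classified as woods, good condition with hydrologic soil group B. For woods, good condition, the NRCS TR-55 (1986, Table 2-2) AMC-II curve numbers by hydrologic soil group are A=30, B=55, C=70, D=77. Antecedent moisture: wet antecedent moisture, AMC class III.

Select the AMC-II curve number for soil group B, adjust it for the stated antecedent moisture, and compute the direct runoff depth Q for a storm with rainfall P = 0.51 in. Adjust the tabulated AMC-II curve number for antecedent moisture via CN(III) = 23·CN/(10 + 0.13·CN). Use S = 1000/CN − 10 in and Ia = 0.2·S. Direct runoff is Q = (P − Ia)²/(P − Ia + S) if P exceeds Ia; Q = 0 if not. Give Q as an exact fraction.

Q = 0 in ≈ 0.000 in

NRCS table: woods, good condition, soil group B → CN(II) = 55
Adjust CN=55 to AMC III: 23·55/(10 + 0.13·55) → 1265 ÷ (343/20) = 25300/343 ≈ 73.761
S = 1000/(25300/343) − 10 = 900/253 in ≈ 3.557 in
Ia = 0.2S: 0.2·3.557 = 0.711 in (exactly 180/253)
P = 0.510 ≤ Ia = 0.711 in: entire storm abstracted, Q = 0.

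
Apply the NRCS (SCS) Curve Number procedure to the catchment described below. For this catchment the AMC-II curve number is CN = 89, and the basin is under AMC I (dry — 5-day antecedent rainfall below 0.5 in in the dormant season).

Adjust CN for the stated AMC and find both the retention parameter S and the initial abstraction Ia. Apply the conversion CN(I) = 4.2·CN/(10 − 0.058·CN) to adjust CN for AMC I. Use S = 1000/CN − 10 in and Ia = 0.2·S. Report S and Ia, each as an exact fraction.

S = 5500/1869 in ≈ 2.943 in; Ia = 1100/1869 in ≈ 0.589 in

Adjust CN=89 to AMC I: 4.2·89/(10 − 0.058·89) → (1869/5) ÷ (2419/500) = 186900/2419 ≈ 77.263
Max retention: S = 1000/(186900/2419) − 10 = 5500/1869 in (≈ 2.943 in)
Ia = 0.2·(5500/1869) = 1100/1869 in ≈ 0.589 in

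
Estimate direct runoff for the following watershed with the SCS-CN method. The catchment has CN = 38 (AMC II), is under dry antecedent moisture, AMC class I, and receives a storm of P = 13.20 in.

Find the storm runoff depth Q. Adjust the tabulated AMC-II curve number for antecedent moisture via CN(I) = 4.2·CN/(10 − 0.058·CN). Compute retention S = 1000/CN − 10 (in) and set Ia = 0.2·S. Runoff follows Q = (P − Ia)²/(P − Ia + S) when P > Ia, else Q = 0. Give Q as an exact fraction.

Q = 58687778/88113165 in ≈ 0.666 in

CN(I) from CN(II)=38: (4.2·38)/(10 − 0.058·38) = 39900/1949 ≈ 20.472
Max retention: S = 1000/(39900/1949) − 10 = 15500/399 in (≈ 38.847 in)
Ia = 0.2·(15500/399) = 3100/399 in ≈ 7.769 in
P − Ia = 13.200 − 7.769 = 10834/1995 ≈ 5.431 in (> 0, runoff occurs)
Q = (10834/1995)²/((10834/1995) + 15500/399) = (117375556/3980025)/(88334/1995) = 58687778/88113165 in ≈ 0.666 in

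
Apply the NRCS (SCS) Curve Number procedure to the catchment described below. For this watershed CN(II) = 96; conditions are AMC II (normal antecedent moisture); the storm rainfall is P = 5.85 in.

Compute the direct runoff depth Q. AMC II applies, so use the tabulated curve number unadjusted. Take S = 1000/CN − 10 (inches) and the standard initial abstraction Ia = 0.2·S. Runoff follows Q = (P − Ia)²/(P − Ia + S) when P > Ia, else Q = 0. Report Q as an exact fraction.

AMC II — tabulated CN = 96 applies directly.
Max retention: S = 1000/96 − 10 = 5/12 in (≈ 0.417 in)
Ia = 0.2·(5/12) = 1/12 in ≈ 0.083 in
P − Ia = 5.850 − 0.083 = 173/30 ≈ 5.767 in (> 0, runoff occurs)
Runoff Q = (P−Ia)²/(P−Ia+S) = (5.767)²/(5.767+0.417) = 29929/5565 ≈ 5.378 in

Q = 29929/5565 in ≈ 5.378 in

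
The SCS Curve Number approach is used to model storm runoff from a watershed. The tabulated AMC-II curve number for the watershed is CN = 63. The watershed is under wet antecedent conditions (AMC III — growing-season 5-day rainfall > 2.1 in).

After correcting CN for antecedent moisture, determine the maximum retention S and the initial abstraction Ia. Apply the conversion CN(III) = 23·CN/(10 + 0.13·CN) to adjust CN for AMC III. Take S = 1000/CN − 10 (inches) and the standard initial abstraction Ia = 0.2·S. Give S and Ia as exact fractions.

S = 3700/1449 in ≈ 2.553 in; Ia = 740/1449 in ≈ 0.511 in

Adjust CN=63 to AMC III: 23·63/(10 + 0.13·63) → 1449 ÷ (1819/100) = 144900/1819 ≈ 79.659
S = 1000/(144900/1819) − 10 = 3700/1449 in ≈ 2.553 in
Ia = 0.2·(3700/1449) = 740/1449 in ≈ 0.511 in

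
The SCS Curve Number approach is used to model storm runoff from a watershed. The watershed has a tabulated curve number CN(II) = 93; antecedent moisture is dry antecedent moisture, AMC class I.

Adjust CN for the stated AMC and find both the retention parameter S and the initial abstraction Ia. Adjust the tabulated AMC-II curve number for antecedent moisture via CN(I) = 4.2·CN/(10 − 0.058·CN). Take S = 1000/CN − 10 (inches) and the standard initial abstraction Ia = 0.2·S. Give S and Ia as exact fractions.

S = 500/279 in ≈ 1.792 in; Ia = 100/279 in ≈ 0.358 in

CN(I) from CN(II)=93: (4.2·93)/(10 − 0.058·93) = 27900/329 ≈ 84.802
S = 1000/(27900/329) − 10 = 500/279 in ≈ 1.792 in
Initial abstraction Ia = S/5 = (500/279)/5 = 100/279 ≈ 0.358 in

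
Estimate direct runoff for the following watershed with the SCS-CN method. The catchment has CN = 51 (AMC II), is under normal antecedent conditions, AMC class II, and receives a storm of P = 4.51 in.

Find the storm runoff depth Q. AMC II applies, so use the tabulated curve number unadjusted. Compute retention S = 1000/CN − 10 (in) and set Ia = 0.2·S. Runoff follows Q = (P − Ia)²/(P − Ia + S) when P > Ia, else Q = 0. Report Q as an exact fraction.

Average conditions: CN = 51 (no AMC adjustment).
S = 1000/51 − 10 = 490/51 in ≈ 9.608 in
Ia = 0.2·(490/51) = 98/51 in ≈ 1.922 in
Since P=4.510 > Ia=1.922: effective rainfall P−Ia = 13201/5100 in
Q = (13201/5100)²/((13201/5100) + 490/51) = (174266401/26010000)/(62201/5100) = 174266401/317225100 in ≈ 0.549 in

Q = 174266401/317225100 in ≈ 0.549 in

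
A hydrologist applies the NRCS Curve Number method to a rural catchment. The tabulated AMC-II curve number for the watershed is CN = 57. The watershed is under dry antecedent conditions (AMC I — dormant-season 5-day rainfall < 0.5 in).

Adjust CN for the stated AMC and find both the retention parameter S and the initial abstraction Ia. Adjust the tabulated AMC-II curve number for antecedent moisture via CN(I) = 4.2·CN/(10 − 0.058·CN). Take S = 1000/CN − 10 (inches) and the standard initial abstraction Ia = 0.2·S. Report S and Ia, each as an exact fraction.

S = 21500/1197 in ≈ 17.962 in; Ia = 4300/1197 in ≈ 3.592 in

CN(I) from CN(II)=57: (4.2·57)/(10 − 0.058·57) = 119700/3347 ≈ 35.763
S = 1000/(119700/3347) − 10 = 21500/1197 in ≈ 17.962 in
Initial abstraction Ia = S/5 = (21500/1197)/5 = 4300/1197 ≈ 3.592 in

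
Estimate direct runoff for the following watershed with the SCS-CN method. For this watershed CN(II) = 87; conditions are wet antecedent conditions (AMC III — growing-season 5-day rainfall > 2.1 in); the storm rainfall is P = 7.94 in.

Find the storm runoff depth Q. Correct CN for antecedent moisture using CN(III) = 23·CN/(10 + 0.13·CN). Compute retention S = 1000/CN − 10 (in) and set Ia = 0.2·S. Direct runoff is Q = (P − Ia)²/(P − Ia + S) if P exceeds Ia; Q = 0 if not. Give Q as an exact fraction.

Q = 610581271609/84682019850 in ≈ 7.210 in

Adjust CN=87 to AMC III: 23·87/(10 + 0.13·87) → 2001 ÷ (2131/100) = 200100/2131 ≈ 93.900
Max retention: S = 1000/(200100/2131) − 10 = 1300/2001 in (≈ 0.650 in)
Ia = 0.2·(1300/2001) = 260/2001 in ≈ 0.130 in
P − Ia = 7.940 − 0.130 = 781397/100050 ≈ 7.810 in (> 0, runoff occurs)
Runoff Q = (P−Ia)²/(P−Ia+S) = (7.810)²/(7.810+0.650) = 610581271609/84682019850 ≈ 7.210 in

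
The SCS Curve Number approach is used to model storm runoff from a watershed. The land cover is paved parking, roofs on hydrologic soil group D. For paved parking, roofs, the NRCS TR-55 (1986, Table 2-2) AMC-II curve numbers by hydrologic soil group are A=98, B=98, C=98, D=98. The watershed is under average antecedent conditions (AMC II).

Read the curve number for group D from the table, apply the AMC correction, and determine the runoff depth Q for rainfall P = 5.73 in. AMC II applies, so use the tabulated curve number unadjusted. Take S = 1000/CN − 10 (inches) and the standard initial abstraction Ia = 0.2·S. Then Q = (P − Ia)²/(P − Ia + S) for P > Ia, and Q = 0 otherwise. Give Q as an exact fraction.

Q = 777127129/141497300 in ≈ 5.492 in

NRCS table: paved parking, roofs, soil group D → CN(II) = 98
AMC II — tabulated CN = 98 applies directly.
Max retention: S = 1000/98 − 10 = 10/49 in (≈ 0.204 in)
Ia = 0.2·(10/49) = 2/49 in ≈ 0.041 in
Excess rainfall: 5.730 − 0.041 = 5.689 in; P > Ia so Q > 0
Q = (27877/4900)²/((27877/4900) + 10/49) = (777127129/24010000)/(28877/4900) = 777127129/141497300 in ≈ 5.492 in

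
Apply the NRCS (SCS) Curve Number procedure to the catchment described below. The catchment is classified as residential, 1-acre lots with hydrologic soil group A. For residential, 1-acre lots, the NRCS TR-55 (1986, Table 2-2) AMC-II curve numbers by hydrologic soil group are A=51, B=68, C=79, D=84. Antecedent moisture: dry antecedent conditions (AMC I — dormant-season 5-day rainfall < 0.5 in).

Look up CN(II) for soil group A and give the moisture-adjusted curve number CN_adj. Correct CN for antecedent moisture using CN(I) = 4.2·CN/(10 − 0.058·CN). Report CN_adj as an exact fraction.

CN_adj = 15300/503 ≈ 30.417

NRCS table: residential, 1-acre lots, soil group A → CN(II) = 51
Adjust CN=51 to AMC I: 4.2·51/(10 − 0.058·51) → (1071/5) ÷ (3521/500) = 15300/503 ≈ 30.417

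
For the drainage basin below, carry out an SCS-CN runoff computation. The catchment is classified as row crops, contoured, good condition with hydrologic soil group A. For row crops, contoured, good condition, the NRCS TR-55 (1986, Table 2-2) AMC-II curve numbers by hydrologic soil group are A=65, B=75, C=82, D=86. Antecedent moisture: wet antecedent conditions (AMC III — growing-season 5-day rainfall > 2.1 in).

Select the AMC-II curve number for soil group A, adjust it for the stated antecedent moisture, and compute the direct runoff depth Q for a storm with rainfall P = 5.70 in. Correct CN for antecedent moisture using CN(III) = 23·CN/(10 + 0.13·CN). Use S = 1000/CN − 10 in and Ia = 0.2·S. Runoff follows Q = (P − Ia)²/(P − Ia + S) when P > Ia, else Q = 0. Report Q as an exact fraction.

Q = 244703449/67702570 in ≈ 3.614 in

NRCS table: row crops, contoured, good condition, soil group A → CN(II) = 65
CN(III) from CN(II)=65: (23·65)/(10 + 0.13·65) = 29900/369 ≈ 81.030
S = 1000/(29900/369) − 10 = 700/299 in ≈ 2.341 in
Ia = 0.2S: 0.2·2.341 = 0.468 in (exactly 140/299)
Since P=5.700 > Ia=0.468: effective rainfall P−Ia = 15643/2990 in
Q = (15643/2990)²/((15643/2990) + 700/299) = (244703449/8940100)/(22643/2990) = 244703449/67702570 in ≈ 3.614 in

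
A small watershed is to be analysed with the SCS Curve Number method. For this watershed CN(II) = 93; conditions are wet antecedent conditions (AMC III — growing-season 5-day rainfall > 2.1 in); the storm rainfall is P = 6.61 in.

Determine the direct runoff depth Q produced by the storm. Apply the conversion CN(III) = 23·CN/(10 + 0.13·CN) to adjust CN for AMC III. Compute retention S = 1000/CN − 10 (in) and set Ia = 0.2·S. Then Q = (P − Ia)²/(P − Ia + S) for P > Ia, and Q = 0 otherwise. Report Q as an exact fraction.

Wet (AMC III): CN(III) = 23·93/(10 + 0.13·93) = 2139/(2209/100) = 213900/2209 ≈ 96.831
Max retention: S = 1000/(213900/2209) − 10 = 700/2139 in (≈ 0.327 in)
Ia = 0.2·(700/2139) = 140/2139 in ≈ 0.065 in
Since P=6.610 > Ia=0.065: effective rainfall P−Ia = 1399879/213900 in
Q = (1399879/213900)²/((1399879/213900) + 700/2139) = (1959661214641/45753210000)/(1469879/213900) = 1959661214641/314407118100 in ≈ 6.233 in

Q = 1959661214641/314407118100 in ≈ 6.233 in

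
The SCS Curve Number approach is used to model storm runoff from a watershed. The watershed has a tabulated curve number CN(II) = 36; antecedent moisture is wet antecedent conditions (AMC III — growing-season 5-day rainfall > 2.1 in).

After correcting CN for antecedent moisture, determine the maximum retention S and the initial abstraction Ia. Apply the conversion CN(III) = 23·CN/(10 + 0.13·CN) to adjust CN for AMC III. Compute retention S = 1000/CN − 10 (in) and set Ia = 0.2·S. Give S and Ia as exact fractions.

S = 1600/207 in ≈ 7.729 in; Ia = 320/207 in ≈ 1.546 in

Adjust CN=36 to AMC III: 23·36/(10 + 0.13·36) → 828 ÷ (367/25) = 20700/367 ≈ 56.403
Retention S: 1000/CN − 10 with CN=56.403 → S = 1600/207 ≈ 7.729 in
Ia = 0.2·(1600/207) = 320/207 in ≈ 1.546 in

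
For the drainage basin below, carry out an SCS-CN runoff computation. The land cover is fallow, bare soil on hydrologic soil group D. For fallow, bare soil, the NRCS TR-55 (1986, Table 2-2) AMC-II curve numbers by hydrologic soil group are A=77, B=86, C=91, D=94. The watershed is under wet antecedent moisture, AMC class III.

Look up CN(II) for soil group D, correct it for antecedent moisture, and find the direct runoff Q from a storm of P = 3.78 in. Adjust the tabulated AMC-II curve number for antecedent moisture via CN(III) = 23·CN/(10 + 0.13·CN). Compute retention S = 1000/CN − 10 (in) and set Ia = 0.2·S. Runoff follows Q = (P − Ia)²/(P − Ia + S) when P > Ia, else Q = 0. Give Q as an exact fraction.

Q = 13508437827/3897167150 in ≈ 3.466 in

NRCS table: fallow, bare soil, soil group D → CN(II) = 94
CN(III) from CN(II)=94: (23·94)/(10 + 0.13·94) = 108100/1111 ≈ 97.300
Max retention: S = 1000/(108100/1111) − 10 = 300/1081 in (≈ 0.278 in)
Initial abstraction Ia = S/5 = (300/1081)/5 = 60/1081 ≈ 0.056 in
Excess rainfall: 3.780 − 0.056 = 3.724 in; P > Ia so Q > 0
Q = (201309/54050)²/((201309/54050) + 300/1081) = (40525313481/2921402500)/(216309/54050) = 13508437827/3897167150 in ≈ 3.466 in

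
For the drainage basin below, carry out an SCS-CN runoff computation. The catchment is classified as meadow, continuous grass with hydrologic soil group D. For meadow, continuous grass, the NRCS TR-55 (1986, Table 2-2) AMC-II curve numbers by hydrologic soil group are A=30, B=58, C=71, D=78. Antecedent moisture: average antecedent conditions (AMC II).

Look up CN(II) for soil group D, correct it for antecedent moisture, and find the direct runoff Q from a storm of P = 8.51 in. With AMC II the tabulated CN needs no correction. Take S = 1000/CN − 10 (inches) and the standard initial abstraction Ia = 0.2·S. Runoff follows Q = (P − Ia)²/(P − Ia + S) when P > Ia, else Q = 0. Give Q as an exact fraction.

NRCS table: meadow, continuous grass, soil group D → CN(II) = 78
AMC II — tabulated CN = 78 applies directly.
S = 1000/78 − 10 = 110/39 in ≈ 2.821 in
Ia = 0.2S: 0.2·2.821 = 0.564 in (exactly 22/39)
P − Ia = 8.510 − 0.564 = 30989/3900 ≈ 7.946 in (> 0, runoff occurs)
Q: (30989/3900)² ÷ (41989/3900) = 960318121/163757100 in (≈ 5.864 in)

Q = 960318121/163757100 in ≈ 5.864 in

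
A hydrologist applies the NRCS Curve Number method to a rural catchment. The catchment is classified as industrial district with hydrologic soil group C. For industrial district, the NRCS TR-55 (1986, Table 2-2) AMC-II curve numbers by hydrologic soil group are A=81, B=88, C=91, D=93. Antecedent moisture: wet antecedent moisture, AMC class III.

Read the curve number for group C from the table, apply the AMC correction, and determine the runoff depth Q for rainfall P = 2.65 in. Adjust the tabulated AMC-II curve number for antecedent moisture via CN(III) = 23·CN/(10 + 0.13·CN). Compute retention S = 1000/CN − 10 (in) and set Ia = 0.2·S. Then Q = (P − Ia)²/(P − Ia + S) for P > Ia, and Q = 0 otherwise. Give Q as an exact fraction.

Q = 11519514241/5246271940 in ≈ 2.196 in

NRCS table: industrial district, soil group C → CN(II) = 91
Wet (AMC III): CN(III) = 23·91/(10 + 0.13·91) = 2093/(2183/100) = 209300/2183 ≈ 95.877
Retention S: 1000/CN − 10 with CN=95.877 → S = 900/2093 ≈ 0.430 in
Ia = 0.2·(900/2093) = 180/2093 in ≈ 0.086 in
P − Ia = 2.650 − 0.086 = 107329/41860 ≈ 2.564 in (> 0, runoff occurs)
Q = (107329/41860)²/((107329/41860) + 900/2093) = (11519514241/1752259600)/(125329/41860) = 11519514241/5246271940 in ≈ 2.196 in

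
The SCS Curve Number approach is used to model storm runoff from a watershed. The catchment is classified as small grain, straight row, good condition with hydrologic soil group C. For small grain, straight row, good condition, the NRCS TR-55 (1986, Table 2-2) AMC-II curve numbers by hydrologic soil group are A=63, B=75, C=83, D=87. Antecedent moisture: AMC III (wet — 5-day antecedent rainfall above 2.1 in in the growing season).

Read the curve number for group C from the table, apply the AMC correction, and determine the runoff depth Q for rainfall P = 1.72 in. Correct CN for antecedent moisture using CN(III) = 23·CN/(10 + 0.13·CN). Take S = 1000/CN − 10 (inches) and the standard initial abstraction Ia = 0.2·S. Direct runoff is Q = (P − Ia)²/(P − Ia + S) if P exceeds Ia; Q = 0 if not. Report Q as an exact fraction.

Q = 5415046569/5540252075 in ≈ 0.977 in

NRCS table: small grain, straight row, good condition, soil group C → CN(II) = 83
CN(III) from CN(II)=83: (23·83)/(10 + 0.13·83) = 190900/2079 ≈ 91.823
Max retention: S = 1000/(190900/2079) − 10 = 1700/1909 in (≈ 0.891 in)
Ia = 0.2·(1700/1909) = 340/1909 in ≈ 0.178 in
P − Ia = 1.720 − 0.178 = 73587/47725 ≈ 1.542 in (> 0, runoff occurs)
Runoff Q = (P−Ia)²/(P−Ia+S) = (1.542)²/(1.542+0.891) = 5415046569/5540252075 ≈ 0.977 in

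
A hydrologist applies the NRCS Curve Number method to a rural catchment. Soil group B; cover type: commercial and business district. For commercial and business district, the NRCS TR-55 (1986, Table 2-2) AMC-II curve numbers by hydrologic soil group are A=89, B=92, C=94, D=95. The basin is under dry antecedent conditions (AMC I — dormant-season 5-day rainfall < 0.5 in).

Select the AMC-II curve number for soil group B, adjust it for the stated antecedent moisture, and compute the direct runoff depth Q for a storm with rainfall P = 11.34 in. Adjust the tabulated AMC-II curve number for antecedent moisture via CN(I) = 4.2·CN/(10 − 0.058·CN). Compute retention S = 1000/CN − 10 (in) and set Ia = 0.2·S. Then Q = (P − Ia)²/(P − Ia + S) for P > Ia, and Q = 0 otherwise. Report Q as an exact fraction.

NRCS table: commercial and business district, soil group B → CN(II) = 92
Dry (AMC I): CN(I) = 4.2·92/(10 − 0.058·92) = (1932/5)/(583/125) = 48300/583 ≈ 82.847
Retention S: 1000/CN − 10 with CN=82.847 → S = 1000/483 ≈ 2.070 in
Ia = 0.2·(1000/483) = 200/483 in ≈ 0.414 in
Since P=11.340 > Ia=0.414: effective rainfall P−Ia = 263861/24150 in
Q = (263861/24150)²/((263861/24150) + 1000/483) = (69622627321/583222500)/(313861/24150) = 69622627321/7579743150 in ≈ 9.185 in

Q = 69622627321/7579743150 in ≈ 9.185 in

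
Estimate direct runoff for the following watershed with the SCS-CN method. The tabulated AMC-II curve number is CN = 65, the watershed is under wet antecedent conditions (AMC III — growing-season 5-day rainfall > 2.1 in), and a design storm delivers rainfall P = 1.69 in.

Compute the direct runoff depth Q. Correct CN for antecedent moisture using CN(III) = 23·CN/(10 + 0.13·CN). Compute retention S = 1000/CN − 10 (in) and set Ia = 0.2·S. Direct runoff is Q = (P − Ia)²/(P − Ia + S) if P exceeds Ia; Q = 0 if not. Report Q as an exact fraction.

Adjust CN=65 to AMC III: 23·65/(10 + 0.13·65) → 1495 ÷ (369/20) = 29900/369 ≈ 81.030
Retention S: 1000/CN − 10 with CN=81.030 → S = 700/299 ≈ 2.341 in
Initial abstraction Ia = S/5 = (700/299)/5 = 140/299 ≈ 0.468 in
Excess rainfall: 1.690 − 0.468 = 1.222 in; P > Ia so Q > 0
Q = (36531/29900)²/((36531/29900) + 700/299) = (1334513961/894010000)/(106531/29900) = 1334513961/3185276900 in ≈ 0.419 in

Q = 1334513961/3185276900 in ≈ 0.419 in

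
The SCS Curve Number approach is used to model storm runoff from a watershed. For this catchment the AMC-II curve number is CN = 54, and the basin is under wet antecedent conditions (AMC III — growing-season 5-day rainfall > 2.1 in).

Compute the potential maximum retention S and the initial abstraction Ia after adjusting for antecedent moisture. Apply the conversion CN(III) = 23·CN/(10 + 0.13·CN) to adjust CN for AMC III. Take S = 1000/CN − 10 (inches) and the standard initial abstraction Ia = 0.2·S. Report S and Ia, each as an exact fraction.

CN(III) from CN(II)=54: (23·54)/(10 + 0.13·54) = 2700/37 ≈ 72.973
Retention S: 1000/CN − 10 with CN=72.973 → S = 100/27 ≈ 3.704 in
Ia = 0.2S: 0.2·3.704 = 0.741 in (exactly 20/27)

S = 100/27 in ≈ 3.704 in; Ia = 20/27 in ≈ 0.741 in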